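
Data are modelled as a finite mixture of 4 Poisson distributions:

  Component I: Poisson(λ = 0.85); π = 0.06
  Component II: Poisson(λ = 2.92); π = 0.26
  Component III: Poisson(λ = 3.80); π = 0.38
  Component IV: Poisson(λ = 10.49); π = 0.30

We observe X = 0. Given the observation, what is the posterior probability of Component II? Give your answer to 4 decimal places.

Apply Bayes' rule: the posterior for each component is proportional to its prior times its likelihood at x.
Component likelihoods at x = 0:
  L_I = e^(−0.85)·0.85^0/0! = 0.427415
  L_II = e^(−2.92)·2.92^0/0! = 0.0539337
  L_III = e^(−3.80)·3.80^0/0! = 0.0223708
  L_IV = e^(−10.49)·10.49^0/0! = 2.78132e-05
Unnormalised posteriors:
  π_I·L_I = 0.06 × 0.427415 = 0.0256449
  π_II·L_II = 0.26 × 0.0539337 = 0.0140228
  π_III·L_III = 0.38 × 0.0223708 = 0.00850089
  π_IV·L_IV = 0.30 × 2.78132e-05 = 8.34396e-06
Denominator: 0.0256449 + 0.0140228 + 0.00850089 + 8.34396e-06 = 0.0481769
Responsibility of Component II: 0.0140228 / 0.0481769 ≈ 0.2911

0.2911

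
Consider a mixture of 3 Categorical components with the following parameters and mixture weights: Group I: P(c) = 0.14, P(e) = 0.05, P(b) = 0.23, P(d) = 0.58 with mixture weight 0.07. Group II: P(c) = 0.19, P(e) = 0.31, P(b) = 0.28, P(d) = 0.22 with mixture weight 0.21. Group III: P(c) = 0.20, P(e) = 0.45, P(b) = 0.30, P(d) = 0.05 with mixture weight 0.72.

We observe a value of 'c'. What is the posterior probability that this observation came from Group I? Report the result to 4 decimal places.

0.0506

P(component k | x) = P(Z=k)·f_k(x) / marginal(x), where marginal(x) = Σ_j P(Z=j)·f_j(x).
Evaluate each component's likelihood at the observed value:
  f_I = P(c | comp) = 0.14
  f_II = P(c | comp) = 0.19
  f_III = P(c | comp) = 0.20
Weight by the priors:
  P(Z=I)·f_I = 0.07 × 0.14 = 0.0098
  P(Z=II)·f_II = 0.21 × 0.19 = 0.0399
  P(Z=III)·f_III = 0.72 × 0.2 = 0.144
Evidence: 0.0098 + 0.0399 + 0.144 = 0.1937
Responsibility of Group I: 0.0098 / 0.1937 ≈ 0.0506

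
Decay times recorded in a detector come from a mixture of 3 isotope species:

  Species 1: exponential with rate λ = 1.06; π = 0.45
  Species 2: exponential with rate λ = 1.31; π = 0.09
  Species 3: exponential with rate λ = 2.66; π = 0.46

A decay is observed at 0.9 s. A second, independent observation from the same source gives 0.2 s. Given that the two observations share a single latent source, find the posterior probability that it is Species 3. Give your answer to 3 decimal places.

0.473

Apply Bayes' rule: the posterior for each component is proportional to its prior times its likelihood at x.
Since both observations come from the same component, the likelihood for component k is f_k(x₁)·f_k(x₂).
  p_1 = [1.06·e^(−1.06·0.9) = 1.06·e^(−0.9540) = 0.408309] × [0.857503] = 0.350126
  p_2 = [1.31·e^(−1.31·0.9) = 1.31·e^(−1.1790) = 0.402938] × [1.00806] = 0.406185
  p_3 = [2.66·e^(−2.66·0.9) = 2.66·e^(−2.3940) = 0.242762] × [1.56256] = 0.37933
Prior × likelihood for each component:
  P(Z=1)·p_1 = 0.45 × 0.350126 = 0.157557
  P(Z=2)·p_2 = 0.09 × 0.406185 = 0.0365567
  P(Z=3)·p_3 = 0.46 × 0.37933 = 0.174492
Sum: 0.157557 + 0.0365567 + 0.174492 = 0.368605
Responsibility of Species 3: 0.174492 / 0.368605 ≈ 0.473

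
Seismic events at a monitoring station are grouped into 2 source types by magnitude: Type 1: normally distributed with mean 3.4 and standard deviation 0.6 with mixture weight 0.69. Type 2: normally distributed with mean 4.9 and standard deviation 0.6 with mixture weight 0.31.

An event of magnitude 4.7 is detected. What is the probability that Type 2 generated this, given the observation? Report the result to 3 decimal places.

0.816

Apply Bayes' rule: the posterior for each component is proportional to its prior times its likelihood at x.
Evaluate each component's likelihood at the observed value:
  p_1 = 0.0635877
  p_2 = 0.628972
Prior × likelihood for each component:
  π_1·p_1 = 0.69 × 0.0635877 = 0.0438755
  π_2·p_2 = 0.31 × 0.628972 = 0.194981
Normaliser: 0.0438755 + 0.194981 = 0.238857
P(Type 2 | data) = 0.194981 / 0.238857 ≈ 0.816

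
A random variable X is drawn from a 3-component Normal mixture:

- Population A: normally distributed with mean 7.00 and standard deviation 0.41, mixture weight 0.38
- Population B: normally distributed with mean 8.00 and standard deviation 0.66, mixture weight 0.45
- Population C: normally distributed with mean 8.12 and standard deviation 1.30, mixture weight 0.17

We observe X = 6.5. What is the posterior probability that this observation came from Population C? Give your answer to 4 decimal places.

0.1089

By Bayes' theorem, P(k | x) = P(Z=k) f_k(x) / Σ_j P(Z=j) f_j(x).
Normal densities:
  L_A = (1/(0.41·√(2π)))·exp(−(6.5−7.00)²/(2·0.41²)) = 0.973030·exp(-0.74360) = 0.462576
  L_B = (1/(0.66·√(2π)))·exp(−(6.5−8.00)²/(2·0.66²)) = 0.604458·exp(-2.58264) = 0.0456812
  L_C = (1/(1.30·√(2π)))·exp(−(6.5−8.12)²/(2·1.30²)) = 0.306879·exp(-0.77645) = 0.141175
Weight by the priors:
  P(Z=A)·L_A = 0.38 × 0.462576 = 0.175779
  P(Z=B)·L_B = 0.45 × 0.0456812 = 0.0205566
  P(Z=C)·L_C = 0.17 × 0.141175 = 0.0239998
Normaliser: 0.175779 + 0.0205566 + 0.0239998 = 0.220335
P(Population C | x) = 0.0239998 / 0.220335 ≈ 0.1089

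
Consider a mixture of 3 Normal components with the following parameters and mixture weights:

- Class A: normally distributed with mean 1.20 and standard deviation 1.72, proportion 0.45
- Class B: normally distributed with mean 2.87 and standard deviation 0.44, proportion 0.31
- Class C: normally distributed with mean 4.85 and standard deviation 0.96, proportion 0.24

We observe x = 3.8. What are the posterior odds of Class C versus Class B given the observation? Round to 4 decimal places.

1.8212

The posterior odds equal the prior odds times the likelihood ratio: (π_i/π_j)·(f_i(x)/f_j(x)).
Component likelihoods at x = 3.8:
  f_A = 0.0739939
  f_B = 0.0971317
  f_C = 0.22849
Odds = (0.24/0.31) × (0.22849/0.0971317) = 0.774194 × 2.35238 ≈ 1.8212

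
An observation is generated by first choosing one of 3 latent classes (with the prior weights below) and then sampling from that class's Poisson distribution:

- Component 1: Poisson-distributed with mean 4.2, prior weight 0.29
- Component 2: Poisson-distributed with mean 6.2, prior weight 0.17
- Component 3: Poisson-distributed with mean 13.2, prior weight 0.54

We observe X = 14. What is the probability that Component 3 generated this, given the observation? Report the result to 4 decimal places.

0.9908

P(component k | x) = w_k·f_k(x) / marginal(x), where marginal(x) = Σ_j w_j·f_j(x).
Poisson probabilities:
  p_1 = 9.14208e-05
  p_2 = 0.00288702
  p_3 = 0.1035
Prior × likelihood for each component:
  w_1·p_1 = 0.29 × 9.14208e-05 = 2.6512e-05
  w_2·p_2 = 0.17 × 0.00288702 = 0.000490793
  w_3·p_3 = 0.54 × 0.1035 = 0.0558899
Normaliser: 2.6512e-05 + 0.000490793 + 0.0558899 = 0.0564072
P(Component 3 | x) ≈ 0.9908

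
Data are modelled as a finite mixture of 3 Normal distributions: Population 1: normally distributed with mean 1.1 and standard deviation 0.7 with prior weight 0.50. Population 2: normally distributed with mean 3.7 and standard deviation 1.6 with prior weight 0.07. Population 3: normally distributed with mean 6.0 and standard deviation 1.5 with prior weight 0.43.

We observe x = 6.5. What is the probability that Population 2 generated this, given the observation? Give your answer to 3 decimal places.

P(component k | x) = P(Z=k)·f_k(x) / marginal(x), where marginal(x) = Σ_j P(Z=j)·f_j(x).
Component likelihoods at x = 6.5:
  f_1 = (1/(0.7·√(2π)))·exp(−(6.5−1.1)²/(2·0.7²)) = 0.569918·exp(-29.75510) = 6.81295e-14
  f_2 = (1/(1.6·√(2π)))·exp(−(6.5−3.7)²/(2·1.6²)) = 0.249339·exp(-1.53125) = 0.0539233
  f_3 = (1/(1.5·√(2π)))·exp(−(6.5−6.0)²/(2·1.5²)) = 0.265962·exp(-0.05556) = 0.251589
Multiply by the mixture weights:
  P(Z=1)·f_1 = 0.50 × 6.81295e-14 = 3.40648e-14
  P(Z=2)·f_2 = 0.07 × 0.0539233 = 0.00377463
  P(Z=3)·f_3 = 0.43 × 0.251589 = 0.108183
Evidence: 3.40648e-14 + 0.00377463 + 0.108183 = 0.111958
P(Population 2 | x) ≈ 0.034

0.034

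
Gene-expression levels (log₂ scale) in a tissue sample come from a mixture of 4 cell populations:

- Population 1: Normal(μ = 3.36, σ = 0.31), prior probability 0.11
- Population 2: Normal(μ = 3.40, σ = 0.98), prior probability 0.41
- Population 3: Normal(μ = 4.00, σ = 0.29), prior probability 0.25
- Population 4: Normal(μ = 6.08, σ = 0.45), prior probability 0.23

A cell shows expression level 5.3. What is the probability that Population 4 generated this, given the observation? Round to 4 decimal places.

0.6403

Apply Bayes' rule: the posterior for each component is proportional to its prior times its likelihood at x.
Normal densities:
  p_1 = 4.03023e-09
  p_2 = 0.0621527
  p_3 = 5.9554e-05
  p_4 = 0.197374
Multiply by the mixture weights:
  P(Z=1)·p_1 = 0.11 × 4.03023e-09 = 4.43326e-10
  P(Z=2)·p_2 = 0.41 × 0.0621527 = 0.0254826
  P(Z=3)·p_3 = 0.25 × 5.9554e-05 = 1.48885e-05
  P(Z=4)·p_4 = 0.23 × 0.197374 = 0.0453961
Normaliser: 4.43326e-10 + 0.0254826 + 1.48885e-05 + 0.0453961 = 0.0708936
P(Population 4 | the observation) ≈ 0.6403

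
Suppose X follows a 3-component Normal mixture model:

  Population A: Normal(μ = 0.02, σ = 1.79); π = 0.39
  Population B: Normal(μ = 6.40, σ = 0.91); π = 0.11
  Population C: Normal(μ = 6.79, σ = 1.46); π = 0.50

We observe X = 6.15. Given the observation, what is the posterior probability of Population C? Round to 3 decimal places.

0.727

Posterior ∝ prior × likelihood, so P(k | x) ∝ π_k f_k(x); normalise over all components.
Component likelihoods at x = 6.15:
  f_A = 0.000633005
  f_B = 0.422163
  f_C = 0.248217
Weight by the priors:
  π_A·f_A = 0.39 × 0.000633005 = 0.000246872
  π_B·f_B = 0.11 × 0.422163 = 0.0464379
  π_C·f_C = 0.50 × 0.248217 = 0.124108
Marginal: 0.000246872 + 0.0464379 + 0.124108 = 0.170793
P(Population C | the observation) = 0.124108 / 0.170793 ≈ 0.727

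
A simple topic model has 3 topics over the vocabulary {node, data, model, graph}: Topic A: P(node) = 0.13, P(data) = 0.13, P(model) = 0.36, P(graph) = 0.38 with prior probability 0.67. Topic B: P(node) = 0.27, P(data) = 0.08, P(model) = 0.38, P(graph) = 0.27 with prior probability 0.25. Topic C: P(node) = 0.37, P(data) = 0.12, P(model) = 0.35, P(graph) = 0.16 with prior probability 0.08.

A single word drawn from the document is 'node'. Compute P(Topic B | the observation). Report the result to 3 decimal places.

By Bayes' theorem, P(k | x) = P(Z=k) f_k(x) / Σ_j P(Z=j) f_j(x).
Categorical probabilities:
  f_A = P(node | comp) = 0.13
  f_B = P(node | comp) = 0.27
  f_C = P(node | comp) = 0.37
Prior × likelihood for each component:
  P(Z=A)·f_A = 0.67 × 0.13 = 0.0871
  P(Z=B)·f_B = 0.25 × 0.27 = 0.0675
  P(Z=C)·f_C = 0.08 × 0.37 = 0.0296
Normaliser: 0.0871 + 0.0675 + 0.0296 = 0.1842
P(Topic B | the observation) ≈ 0.366

0.366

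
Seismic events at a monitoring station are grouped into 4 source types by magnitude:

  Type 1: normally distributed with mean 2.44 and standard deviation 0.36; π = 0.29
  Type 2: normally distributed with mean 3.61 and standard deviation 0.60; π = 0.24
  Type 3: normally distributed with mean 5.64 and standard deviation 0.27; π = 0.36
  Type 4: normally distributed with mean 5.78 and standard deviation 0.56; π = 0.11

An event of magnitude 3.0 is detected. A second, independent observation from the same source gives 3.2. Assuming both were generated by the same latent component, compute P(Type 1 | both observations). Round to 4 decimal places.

0.1859

Posterior ∝ prior × likelihood, so P(k | x) ∝ π_k f_k(x); normalise over all components.
Since both observations come from the same component, the likelihood for component k is f_k(x₁)·f_k(x₂).
  p_1 = [(1/(0.36·√(2π)))·exp(−(3.0−2.44)²/(2·0.36²)) = 1.108173·exp(-1.20988) = 0.330495] × [0.119352] = 0.0394451
  p_2 = [(1/(0.60·√(2π)))·exp(−(3.0−3.61)²/(2·0.60²)) = 0.664904·exp(-0.51681) = 0.396564] × [0.526457] = 0.208774
  p_3 = [(1/(0.27·√(2π)))·exp(−(3.0−5.64)²/(2·0.27²)) = 1.477564·exp(-47.80247) = 2.56565e-21] × [2.7262e-18] = 6.99447e-39
  p_4 = [(1/(0.56·√(2π)))·exp(−(3.0−5.78)²/(2·0.56²)) = 0.712397·exp(-12.32207) = 3.17188e-06] × [1.75229e-05] = 5.55805e-11
Multiply by the mixture weights:
  π_1·p_1 = 0.29 × 0.0394451 = 0.0114391
  π_2·p_2 = 0.24 × 0.208774 = 0.0501057
  π_3·p_3 = 0.36 × 6.99447e-39 = 2.51801e-39
  π_4·p_4 = 0.11 × 5.55805e-11 = 6.11385e-12
Normaliser: 0.0114391 + 0.0501057 + 2.51801e-39 + 6.11385e-12 = 0.0615448
So the posterior for Type 1 is 0.0114391 / 0.0615448 ≈ 0.1859.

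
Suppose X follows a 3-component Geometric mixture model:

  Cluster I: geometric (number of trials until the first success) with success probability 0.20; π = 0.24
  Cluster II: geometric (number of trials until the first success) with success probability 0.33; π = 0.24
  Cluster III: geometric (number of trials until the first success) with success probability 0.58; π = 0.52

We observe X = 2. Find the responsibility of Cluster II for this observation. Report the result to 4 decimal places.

0.2433

Posterior ∝ prior × likelihood, so P(k | x) ∝ P(Z=k) f_k(x); normalise over all components.
Component likelihoods at x = 2:
  p_I = 0.20·(1−0.20)^1 = 0.20·0.8 = 0.16
  p_II = 0.33·(1−0.33)^1 = 0.33·0.67 = 0.2211
  p_III = 0.58·(1−0.58)^1 = 0.58·0.42 = 0.2436
Prior × likelihood for each component:
  P(Z=I)·p_I = 0.24 × 0.16 = 0.0384
  P(Z=II)·p_II = 0.24 × 0.2211 = 0.053064
  P(Z=III)·p_III = 0.52 × 0.2436 = 0.126672
Sum: 0.0384 + 0.053064 + 0.126672 = 0.218136
P(Cluster II | the observation) = 0.053064 / 0.218136 ≈ 0.2433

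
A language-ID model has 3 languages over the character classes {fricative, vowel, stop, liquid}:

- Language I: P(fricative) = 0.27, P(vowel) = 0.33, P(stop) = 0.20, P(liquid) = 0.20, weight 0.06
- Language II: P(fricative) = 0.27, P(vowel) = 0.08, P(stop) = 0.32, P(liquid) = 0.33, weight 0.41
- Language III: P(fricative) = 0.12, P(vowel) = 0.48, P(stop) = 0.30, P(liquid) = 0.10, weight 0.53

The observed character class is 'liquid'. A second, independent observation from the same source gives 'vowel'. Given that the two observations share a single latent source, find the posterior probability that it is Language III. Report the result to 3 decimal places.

Apply Bayes' rule: the posterior for each component is proportional to its prior times its likelihood at x.
Since both observations come from the same component, the likelihood for component k is f_k(x₁)·f_k(x₂).
  p_I = [P(liquid | comp) = 0.20] × [0.33] = 0.066
  p_II = [P(liquid | comp) = 0.33] × [0.08] = 0.0264
  p_III = [P(liquid | comp) = 0.10] × [0.48] = 0.048
Prior × likelihood for each component:
  π_I·p_I = 0.06 × 0.066 = 0.00396
  π_II·p_II = 0.41 × 0.0264 = 0.010824
  π_III·p_III = 0.53 × 0.048 = 0.02544
Denominator: 0.00396 + 0.010824 + 0.02544 = 0.040224
So the posterior for Language III is 0.02544 / 0.040224 ≈ 0.632.

0.632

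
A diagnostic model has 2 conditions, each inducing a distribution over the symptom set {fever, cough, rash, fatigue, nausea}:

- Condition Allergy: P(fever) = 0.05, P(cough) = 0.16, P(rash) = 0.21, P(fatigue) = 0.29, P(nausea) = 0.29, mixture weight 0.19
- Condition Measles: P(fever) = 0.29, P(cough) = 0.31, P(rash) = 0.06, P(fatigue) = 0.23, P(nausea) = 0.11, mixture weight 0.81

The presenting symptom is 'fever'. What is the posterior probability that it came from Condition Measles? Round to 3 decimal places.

0.961

By Bayes' theorem, P(k | x) = P(Z=k) f_k(x) / Σ_j P(Z=j) f_j(x).
Evaluate each component's likelihood at the observed value:
  f_Allergy = P(fever | comp) = 0.05
  f_Measles = P(fever | comp) = 0.29
Weight by the priors:
  P(Z=Allergy)·f_Allergy = 0.19 × 0.05 = 0.0095
  P(Z=Measles)·f_Measles = 0.81 × 0.29 = 0.2349
Denominator: 0.0095 + 0.2349 = 0.2444
So the posterior for Condition Measles is 0.2349 / 0.2444 ≈ 0.961.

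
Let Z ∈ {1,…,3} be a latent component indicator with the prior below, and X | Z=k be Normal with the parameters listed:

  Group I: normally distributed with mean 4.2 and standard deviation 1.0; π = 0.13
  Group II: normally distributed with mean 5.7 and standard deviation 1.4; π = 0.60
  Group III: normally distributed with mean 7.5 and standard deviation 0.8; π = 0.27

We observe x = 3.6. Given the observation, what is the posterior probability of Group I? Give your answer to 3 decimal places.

By Bayes' theorem, P(k | x) = π_k f_k(x) / Σ_j π_j f_j(x).
Normal densities:
  L_I = 0.333225
  L_II = 0.0925126
  L_III = 3.44493e-06
Weight by the priors:
  π_I·L_I = 0.13 × 0.333225 = 0.0433192
  π_II·L_II = 0.60 × 0.0925126 = 0.0555075
  π_III·L_III = 0.27 × 3.44493e-06 = 9.30131e-07
Normaliser: 0.0433192 + 0.0555075 + 9.30131e-07 = 0.0988277
So the posterior for Group I is 0.0433192 / 0.0988277 ≈ 0.438.

0.438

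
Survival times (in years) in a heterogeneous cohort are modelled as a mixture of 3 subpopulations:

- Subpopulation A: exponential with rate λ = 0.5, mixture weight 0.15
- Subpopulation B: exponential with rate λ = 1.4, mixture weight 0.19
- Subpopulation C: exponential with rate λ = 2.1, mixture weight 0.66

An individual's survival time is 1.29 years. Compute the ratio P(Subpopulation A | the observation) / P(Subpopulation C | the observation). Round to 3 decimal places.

Only the two components matter; the odds are (π_i f_i(x)) / (π_j f_j(x)).
Evaluate each component's likelihood at the observed value:
  L_A = 0.5·e^(−0.5·1.29) = 0.5·e^(−0.6450) = 0.262331
  L_B = 1.4·e^(−1.4·1.29) = 1.4·e^(−1.8060) = 0.230034
  L_C = 2.1·e^(−2.1·1.29) = 2.1·e^(−2.7090) = 0.139867
0.0393497 / 0.0923123 ≈ 0.426

0.426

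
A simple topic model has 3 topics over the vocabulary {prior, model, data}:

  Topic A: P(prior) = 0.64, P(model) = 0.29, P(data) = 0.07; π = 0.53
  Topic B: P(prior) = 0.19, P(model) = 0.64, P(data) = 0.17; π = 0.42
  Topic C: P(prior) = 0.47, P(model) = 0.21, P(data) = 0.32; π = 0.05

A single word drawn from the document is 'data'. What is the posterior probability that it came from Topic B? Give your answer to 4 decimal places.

P(component k | x) = π_k·f_k(x) / marginal(x), where marginal(x) = Σ_j π_j·f_j(x).
Component likelihoods at x = 'data':
  f_A = 0.07
  f_B = 0.17
  f_C = 0.32
Weight by the priors:
  π_A·f_A = 0.53 × 0.07 = 0.0371
  π_B·f_B = 0.42 × 0.17 = 0.0714
  π_C·f_C = 0.05 × 0.32 = 0.016
Denominator: 0.0371 + 0.0714 + 0.016 = 0.1245
P(Topic B | the observation) = 0.0714 / 0.1245 ≈ 0.5735

0.5735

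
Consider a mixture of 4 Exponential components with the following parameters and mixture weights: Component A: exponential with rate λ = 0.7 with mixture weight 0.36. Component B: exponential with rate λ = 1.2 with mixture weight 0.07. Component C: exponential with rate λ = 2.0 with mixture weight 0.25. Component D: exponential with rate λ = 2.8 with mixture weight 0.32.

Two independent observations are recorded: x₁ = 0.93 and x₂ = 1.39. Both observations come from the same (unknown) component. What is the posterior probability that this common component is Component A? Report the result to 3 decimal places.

The responsibility of component k is π_k f_k(x) divided by Σ_j π_j f_j(x).
Since both observations come from the same component, the likelihood for component k is f_k(x₁)·f_k(x₂).
  f_A = [0.365067] × [0.264563] = 0.0965833
  f_B = [0.393105] × [0.226349] = 0.0889788
  f_C = [0.311345] × [0.124077] = 0.0386308
  f_D = [0.207136] × [0.0571326] = 0.0118342
Multiply by the mixture weights:
  π_A·f_A = 0.36 × 0.0965833 = 0.03477
  π_B·f_B = 0.07 × 0.0889788 = 0.00622852
  π_C·f_C = 0.25 × 0.0386308 = 0.0096577
  π_D·f_D = 0.32 × 0.0118342 = 0.00378695
Sum: 0.03477 + 0.00622852 + 0.0096577 + 0.00378695 = 0.0544431
Responsibility of Component A: 0.03477 / 0.0544431 ≈ 0.639

0.639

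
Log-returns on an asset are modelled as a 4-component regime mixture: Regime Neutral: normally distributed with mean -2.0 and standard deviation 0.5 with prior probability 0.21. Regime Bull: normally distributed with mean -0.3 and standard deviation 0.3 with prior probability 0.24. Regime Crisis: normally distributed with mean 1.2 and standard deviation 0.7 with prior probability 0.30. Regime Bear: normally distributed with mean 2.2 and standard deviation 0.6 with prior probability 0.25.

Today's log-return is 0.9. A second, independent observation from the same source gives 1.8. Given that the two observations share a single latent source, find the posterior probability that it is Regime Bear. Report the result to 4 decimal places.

0.1209

By Bayes' theorem, P(k | x) = P(Z=k) f_k(x) / Σ_j P(Z=j) f_j(x).
Since both observations come from the same component, the likelihood for component k is f_k(x₁)·f_k(x₂).
  L_Neutral = [3.95464e-08] × [2.28831e-13] = 9.04945e-21
  L_Bull = [0.000446101] × [3.04491e-11] = 1.35834e-14
  L_Crisis = [0.51991] × [0.394707] = 0.205212
  L_Bear = [0.0635877] × [0.532413] = 0.0338549
Multiply by the mixture weights:
  P(Z=Neutral)·L_Neutral = 0.21 × 9.04945e-21 = 1.90039e-21
  P(Z=Bull)·L_Bull = 0.24 × 1.35834e-14 = 3.26e-15
  P(Z=Crisis)·L_Crisis = 0.30 × 0.205212 = 0.0615637
  P(Z=Bear)·L_Bear = 0.25 × 0.0338549 = 0.00846374
Sum: 1.90039e-21 + 3.26e-15 + 0.0615637 + 0.00846374 = 0.0700274
Responsibility of Regime Bear: 0.00846374 / 0.0700274 ≈ 0.1209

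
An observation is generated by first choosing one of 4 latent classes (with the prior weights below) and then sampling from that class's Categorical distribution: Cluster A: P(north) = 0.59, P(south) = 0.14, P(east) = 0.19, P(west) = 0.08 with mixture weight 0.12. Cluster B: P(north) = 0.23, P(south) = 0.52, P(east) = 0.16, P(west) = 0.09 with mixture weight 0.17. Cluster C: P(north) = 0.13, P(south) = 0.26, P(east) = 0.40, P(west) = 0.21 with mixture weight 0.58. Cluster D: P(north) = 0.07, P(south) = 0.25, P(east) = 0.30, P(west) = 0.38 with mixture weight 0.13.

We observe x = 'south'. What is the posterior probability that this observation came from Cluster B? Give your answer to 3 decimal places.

The responsibility of component k is P(Z=k) f_k(x) divided by Σ_j P(Z=j) f_j(x).
Component likelihoods at x = 'south':
  L_A = P(south | comp) = 0.14
  L_B = P(south | comp) = 0.52
  L_C = P(south | comp) = 0.26
  L_D = P(south | comp) = 0.25
Unnormalised posteriors:
  P(Z=A)·L_A = 0.12 × 0.14 = 0.0168
  P(Z=B)·L_B = 0.17 × 0.52 = 0.0884
  P(Z=C)·L_C = 0.58 × 0.26 = 0.1508
  P(Z=D)·L_D = 0.13 × 0.25 = 0.0325
Normaliser: 0.0168 + 0.0884 + 0.1508 + 0.0325 = 0.2885
P(Cluster B | 'south') = 0.0884 / 0.2885 ≈ 0.306

0.306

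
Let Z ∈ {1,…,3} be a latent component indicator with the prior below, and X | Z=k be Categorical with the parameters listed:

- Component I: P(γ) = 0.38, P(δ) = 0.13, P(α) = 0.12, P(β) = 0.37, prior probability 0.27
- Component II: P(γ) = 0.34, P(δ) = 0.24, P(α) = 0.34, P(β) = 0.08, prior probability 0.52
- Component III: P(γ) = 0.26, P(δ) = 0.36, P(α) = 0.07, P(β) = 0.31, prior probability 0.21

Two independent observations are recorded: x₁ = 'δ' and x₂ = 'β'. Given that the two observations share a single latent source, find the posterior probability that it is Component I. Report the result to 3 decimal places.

Apply Bayes' rule: the posterior for each component is proportional to its prior times its likelihood at x.
Since both observations come from the same component, the likelihood for component k is f_k(x₁)·f_k(x₂).
  p_I = [0.13] × [0.37] = 0.0481
  p_II = [0.24] × [0.08] = 0.0192
  p_III = [0.36] × [0.31] = 0.1116
Multiply by the mixture weights:
  π_I·p_I = 0.27 × 0.0481 = 0.012987
  π_II·p_II = 0.52 × 0.0192 = 0.009984
  π_III·p_III = 0.21 × 0.1116 = 0.023436
Denominator: 0.012987 + 0.009984 + 0.023436 = 0.046407
P(Component I | x₁, x₂) = 0.012987 / 0.046407 ≈ 0.280

0.280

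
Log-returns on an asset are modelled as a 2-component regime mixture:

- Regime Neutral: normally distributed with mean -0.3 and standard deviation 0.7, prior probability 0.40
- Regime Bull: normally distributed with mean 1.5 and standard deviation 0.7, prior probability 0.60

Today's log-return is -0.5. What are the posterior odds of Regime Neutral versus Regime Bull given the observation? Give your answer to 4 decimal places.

37.9152

Since P(k|x) ∝ π_k f_k(x), the posterior odds are π_i f_i(x) / (π_j f_j(x)).
Evaluate each component's likelihood at the observed value:
  f_Neutral = (1/(0.7·√(2π)))·exp(−(-0.5−-0.3)²/(2·0.7²)) = 0.569918·exp(-0.04082) = 0.547124
  f_Bull = (1/(0.7·√(2π)))·exp(−(-0.5−1.5)²/(2·0.7²)) = 0.569918·exp(-4.08163) = 0.00962014
0.21885 / 0.00577209 ≈ 37.9152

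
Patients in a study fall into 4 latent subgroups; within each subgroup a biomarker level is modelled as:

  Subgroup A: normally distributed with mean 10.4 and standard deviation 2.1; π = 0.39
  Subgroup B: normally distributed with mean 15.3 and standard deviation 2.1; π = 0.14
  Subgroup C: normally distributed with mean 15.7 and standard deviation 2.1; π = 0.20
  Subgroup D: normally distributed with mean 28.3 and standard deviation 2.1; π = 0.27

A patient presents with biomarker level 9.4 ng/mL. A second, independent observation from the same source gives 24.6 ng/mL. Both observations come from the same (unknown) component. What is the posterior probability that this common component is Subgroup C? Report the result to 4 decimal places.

0.6522

Posterior ∝ prior × likelihood, so P(k | x) ∝ π_k f_k(x); normalise over all components.
Since both observations come from the same component, the likelihood for component k is f_k(x₁)·f_k(x₂).
  f_A = [0.16961] × [2.23867e-11] = 3.79701e-12
  f_B = [0.00366991] × [1.047e-05] = 3.84239e-08
  f_C = [0.0021104] × [2.39007e-05] = 5.04402e-08
  f_D = [4.89513e-19] × [0.0402345] = 1.96953e-20
Weight by the priors:
  π_A·f_A = 0.39 × 3.79701e-12 = 1.48083e-12
  π_B·f_B = 0.14 × 3.84239e-08 = 5.37935e-09
  π_C·f_C = 0.20 × 5.04402e-08 = 1.0088e-08
  π_D·f_D = 0.27 × 1.96953e-20 = 5.31774e-21
Sum: 1.48083e-12 + 5.37935e-09 + 1.0088e-08 + 5.31774e-21 = 1.54689e-08
Responsibility of Subgroup C: 1.0088e-08 / 1.54689e-08 ≈ 0.6522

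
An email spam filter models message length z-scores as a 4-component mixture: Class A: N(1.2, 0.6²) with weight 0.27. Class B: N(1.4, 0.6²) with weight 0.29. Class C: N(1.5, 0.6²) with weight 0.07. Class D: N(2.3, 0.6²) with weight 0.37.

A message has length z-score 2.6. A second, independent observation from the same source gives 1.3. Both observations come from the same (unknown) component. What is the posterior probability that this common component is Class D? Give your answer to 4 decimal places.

0.5429

By Bayes' theorem, P(k | x) = π_k f_k(x) / Σ_j π_j f_j(x).
Since both observations come from the same component, the likelihood for component k is f_k(x₁)·f_k(x₂).
  p_A = [(1/(0.6·√(2π)))·exp(−(2.6−1.2)²/(2·0.6²)) = 0.664904·exp(-2.72222) = 0.0437031] × [0.655733] = 0.0286576
  p_B = [(1/(0.6·√(2π)))·exp(−(2.6−1.4)²/(2·0.6²)) = 0.664904·exp(-2.00000) = 0.0899849] × [0.655733] = 0.0590061
  p_C = [(1/(0.6·√(2π)))·exp(−(2.6−1.5)²/(2·0.6²)) = 0.664904·exp(-1.68056) = 0.123852] × [0.628972] = 0.0778994
  p_D = [(1/(0.6·√(2π)))·exp(−(2.6−2.3)²/(2·0.6²)) = 0.664904·exp(-0.12500) = 0.586776] × [0.165795] = 0.0972846
Weight by the priors:
  π_A·p_A = 0.27 × 0.0286576 = 0.00773755
  π_B·p_B = 0.29 × 0.0590061 = 0.0171118
  π_C·p_C = 0.07 × 0.0778994 = 0.00545296
  π_D·p_D = 0.37 × 0.0972846 = 0.0359953
Sum: 0.00773755 + 0.0171118 + 0.00545296 + 0.0359953 = 0.0662976
P(Class D | x) = 0.0359953 / 0.0662976 ≈ 0.5429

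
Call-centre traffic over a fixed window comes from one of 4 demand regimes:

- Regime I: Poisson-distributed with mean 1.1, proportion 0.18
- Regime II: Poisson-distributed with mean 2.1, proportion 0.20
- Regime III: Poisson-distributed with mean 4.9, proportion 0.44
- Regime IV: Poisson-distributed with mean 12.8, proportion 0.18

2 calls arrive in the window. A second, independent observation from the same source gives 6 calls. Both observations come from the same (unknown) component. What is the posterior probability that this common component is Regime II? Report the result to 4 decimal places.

Apply Bayes' rule: the posterior for each component is proportional to its prior times its likelihood at x.
Since both observations come from the same component, the likelihood for component k is f_k(x₁)·f_k(x₂).
  L_I = [e^(−1.1)·1.1^2/2! = 0.201387] × [0.00081903] = 0.000164942
  L_II = [e^(−2.1)·2.1^2/2! = 0.270016] × [0.014587] = 0.00393872
  L_III = [e^(−4.9)·4.9^2/2! = 0.0893962] × [0.143153] = 0.0127974
  L_IV = [e^(−12.8)·12.8^2/2! = 0.000226162] × [0.0168639] = 3.81398e-06
Prior × likelihood for each component:
  w_I·L_I = 0.18 × 0.000164942 = 2.96896e-05
  w_II·L_II = 0.20 × 0.00393872 = 0.000787744
  w_III·L_III = 0.44 × 0.0127974 = 0.00563084
  w_IV·L_IV = 0.18 × 3.81398e-06 = 6.86517e-07
Sum: 2.96896e-05 + 0.000787744 + 0.00563084 + 6.86517e-07 = 0.00644896
Responsibility of Regime II: 0.000787744 / 0.00644896 ≈ 0.1222

0.1222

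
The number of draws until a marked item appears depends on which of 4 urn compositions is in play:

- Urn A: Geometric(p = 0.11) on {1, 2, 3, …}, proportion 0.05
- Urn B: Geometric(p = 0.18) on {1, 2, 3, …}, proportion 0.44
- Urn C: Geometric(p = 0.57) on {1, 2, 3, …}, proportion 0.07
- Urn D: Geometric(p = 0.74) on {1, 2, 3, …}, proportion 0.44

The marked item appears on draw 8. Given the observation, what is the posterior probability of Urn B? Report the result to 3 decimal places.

0.885

By Bayes' theorem, P(k | x) = π_k f_k(x) / Σ_j π_j f_j(x).
Evaluate each component's likelihood at the observed value:
  f_A = 0.11·(1−0.11)^7 = 0.11·0.442313 = 0.0486545
  f_B = 0.18·(1−0.18)^7 = 0.18·0.249285 = 0.0448714
  f_C = 0.57·(1−0.57)^7 = 0.57·0.00271819 = 0.00154937
  f_D = 0.74·(1−0.74)^7 = 0.74·8.03181e-05 = 5.94354e-05
Prior × likelihood for each component:
  π_A·f_A = 0.05 × 0.0486545 = 0.00243272
  π_B·f_B = 0.44 × 0.0448714 = 0.0197434
  π_C·f_C = 0.07 × 0.00154937 = 0.000108456
  π_D·f_D = 0.44 × 5.94354e-05 = 2.61516e-05
Normaliser: 0.00243272 + 0.0197434 + 0.000108456 + 2.61516e-05 = 0.0223107
So the posterior for Urn B is 0.0197434 / 0.0223107 ≈ 0.885.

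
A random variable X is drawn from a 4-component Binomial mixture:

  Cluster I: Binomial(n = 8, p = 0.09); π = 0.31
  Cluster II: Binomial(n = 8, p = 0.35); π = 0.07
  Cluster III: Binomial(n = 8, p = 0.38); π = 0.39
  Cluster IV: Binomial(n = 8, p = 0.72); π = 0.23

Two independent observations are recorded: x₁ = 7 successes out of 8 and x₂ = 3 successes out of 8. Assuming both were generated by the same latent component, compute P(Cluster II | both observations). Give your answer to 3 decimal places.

Posterior ∝ prior × likelihood, so P(k | x) ∝ P(Z=k) f_k(x); normalise over all components.
Since both observations come from the same component, the likelihood for component k is f_k(x₁)·f_k(x₂).
  f_I = [C(8,7)·0.09^7·0.91^1 = 8·4.78297e-08·0.91 = 3.482e-07] × [0.0254755] = 8.87057e-09
  f_II = [C(8,7)·0.35^7·0.65^1 = 8·0.000643393·0.65 = 0.00334564] × [0.278586] = 0.000932049
  f_III = [C(8,7)·0.38^7·0.62^1 = 8·0.00114416·0.62 = 0.00567501] × [0.281512] = 0.00159759
  f_IV = [C(8,7)·0.72^7·0.28^1 = 8·0.100306·0.28 = 0.224686] × [0.0359729] = 0.0080826
Multiply by the mixture weights:
  P(Z=I)·f_I = 0.31 × 8.87057e-09 = 2.74988e-09
  P(Z=II)·f_II = 0.07 × 0.000932049 = 6.52434e-05
  P(Z=III)·f_III = 0.39 × 0.00159759 = 0.000623058
  P(Z=IV)·f_IV = 0.23 × 0.0080826 = 0.001859
Sum: 2.74988e-09 + 6.52434e-05 + 0.000623058 + 0.001859 = 0.0025473
So the posterior for Cluster II is 6.52434e-05 / 0.0025473 ≈ 0.026.

0.026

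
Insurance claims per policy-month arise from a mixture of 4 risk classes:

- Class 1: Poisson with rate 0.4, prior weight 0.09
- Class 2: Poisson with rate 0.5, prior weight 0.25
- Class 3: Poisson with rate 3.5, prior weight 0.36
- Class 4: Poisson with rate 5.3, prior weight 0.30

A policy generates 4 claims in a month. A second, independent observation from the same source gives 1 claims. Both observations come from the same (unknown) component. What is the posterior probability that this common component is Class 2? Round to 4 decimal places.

By Bayes' theorem, P(k | x) = P(Z=k) f_k(x) / Σ_j P(Z=j) f_j(x).
Since both observations come from the same component, the likelihood for component k is f_k(x₁)·f_k(x₂).
  p_1 = [e^(−0.4)·0.4^4/4! = 0.000715008] × [0.268128] = 0.000191714
  p_2 = [e^(−0.5)·0.5^4/4! = 0.00157951] × [0.303265] = 0.00047901
  p_3 = [e^(−3.5)·3.5^4/4! = 0.188812] × [0.105691] = 0.0199557
  p_4 = [e^(−5.3)·5.3^4/4! = 0.164109] × [0.0264554] = 0.00434157
Multiply by the mixture weights:
  P(Z=1)·p_1 = 0.09 × 0.000191714 = 1.72542e-05
  P(Z=2)·p_2 = 0.25 × 0.00047901 = 0.000119752
  P(Z=3)·p_3 = 0.36 × 0.0199557 = 0.00718406
  P(Z=4)·p_4 = 0.30 × 0.00434157 = 0.00130247
Sum: 1.72542e-05 + 0.000119752 + 0.00718406 + 0.00130247 = 0.00862354
P(Class 2 | x₁, x₂) ≈ 0.0139

0.0139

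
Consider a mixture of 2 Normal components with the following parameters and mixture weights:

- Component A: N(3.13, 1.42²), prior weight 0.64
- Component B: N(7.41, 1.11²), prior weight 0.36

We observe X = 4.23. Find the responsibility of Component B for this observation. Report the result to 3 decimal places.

P(component k | x) = π_k·f_k(x) / marginal(x), where marginal(x) = Σ_j π_j·f_j(x).
Evaluate each component's likelihood at the observed value:
  f_A = (1/(1.42·√(2π)))·exp(−(4.23−3.13)²/(2·1.42²)) = 0.280945·exp(-0.30004) = 0.208121
  f_B = (1/(1.11·√(2π)))·exp(−(4.23−7.41)²/(2·1.11²)) = 0.359407·exp(-4.10373) = 0.0059342
Prior × likelihood for each component:
  π_A·f_A = 0.64 × 0.208121 = 0.133198
  π_B·f_B = 0.36 × 0.0059342 = 0.00213631
Normaliser: 0.133198 + 0.00213631 = 0.135334
P(Component B | x) ≈ 0.016

0.016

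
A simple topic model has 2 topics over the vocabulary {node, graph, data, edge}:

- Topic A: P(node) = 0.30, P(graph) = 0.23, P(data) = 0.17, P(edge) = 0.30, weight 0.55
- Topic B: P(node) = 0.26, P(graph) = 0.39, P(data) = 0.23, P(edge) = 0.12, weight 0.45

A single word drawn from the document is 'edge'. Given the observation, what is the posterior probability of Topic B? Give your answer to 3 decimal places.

0.247

Apply Bayes' rule: the posterior for each component is proportional to its prior times its likelihood at x.
Categorical probabilities:
  f_A = P(edge | comp) = 0.30
  f_B = P(edge | comp) = 0.12
Multiply by the mixture weights:
  π_A·f_A = 0.55 × 0.3 = 0.165
  π_B·f_B = 0.45 × 0.12 = 0.054
Marginal: 0.165 + 0.054 = 0.219
P(Topic B | the observation) ≈ 0.247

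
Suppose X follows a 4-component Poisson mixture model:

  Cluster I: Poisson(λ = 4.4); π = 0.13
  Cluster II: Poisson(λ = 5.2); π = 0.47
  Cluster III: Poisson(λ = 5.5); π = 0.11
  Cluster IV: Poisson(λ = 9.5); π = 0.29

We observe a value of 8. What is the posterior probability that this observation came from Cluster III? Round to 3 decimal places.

0.110

Posterior ∝ prior × likelihood, so P(k | x) ∝ π_k f_k(x); normalise over all components.
Poisson probabilities:
  p_I = 0.0427765
  p_II = 0.0731434
  p_III = 0.0848714
  p_IV = 0.12316
Prior × likelihood for each component:
  π_I·p_I = 0.13 × 0.0427765 = 0.00556094
  π_II·p_II = 0.47 × 0.0731434 = 0.0343774
  π_III·p_III = 0.11 × 0.0848714 = 0.00933585
  π_IV·p_IV = 0.29 × 0.12316 = 0.0357165
Evidence: 0.00556094 + 0.0343774 + 0.00933585 + 0.0357165 = 0.0849907
P(Cluster III | x) ≈ 0.110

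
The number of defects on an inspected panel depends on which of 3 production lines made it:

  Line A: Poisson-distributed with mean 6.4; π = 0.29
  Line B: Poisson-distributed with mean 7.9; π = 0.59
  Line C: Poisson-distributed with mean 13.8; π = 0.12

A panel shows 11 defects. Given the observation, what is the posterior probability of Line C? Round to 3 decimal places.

P(component k | x) = w_k·f_k(x) / marginal(x), where marginal(x) = Σ_j w_j·f_j(x).
Component likelihoods at x = 11 defects:
  f_A = e^(−6.4)·6.4^11/11! = 0.0307142
  f_B = e^(−7.9)·7.9^11/11! = 0.069473
  f_C = e^(−13.8)·13.8^11/11! = 0.0879529
Weight by the priors:
  w_A·f_A = 0.29 × 0.0307142 = 0.00890712
  w_B·f_B = 0.59 × 0.069473 = 0.0409891
  w_C·f_C = 0.12 × 0.0879529 = 0.0105544
Normaliser: 0.00890712 + 0.0409891 + 0.0105544 = 0.0604505
Responsibility of Line C: 0.0105544 / 0.0604505 ≈ 0.175

0.175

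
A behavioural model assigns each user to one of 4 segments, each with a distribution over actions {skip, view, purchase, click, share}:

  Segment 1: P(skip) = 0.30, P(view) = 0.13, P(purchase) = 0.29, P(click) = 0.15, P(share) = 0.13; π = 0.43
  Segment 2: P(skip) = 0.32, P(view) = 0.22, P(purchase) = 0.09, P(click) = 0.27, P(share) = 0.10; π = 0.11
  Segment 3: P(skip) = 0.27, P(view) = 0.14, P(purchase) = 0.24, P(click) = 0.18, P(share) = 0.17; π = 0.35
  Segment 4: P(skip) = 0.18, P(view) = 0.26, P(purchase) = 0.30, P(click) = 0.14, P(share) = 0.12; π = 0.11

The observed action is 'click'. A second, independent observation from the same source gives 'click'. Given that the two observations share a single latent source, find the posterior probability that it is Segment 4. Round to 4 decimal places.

0.0691

By Bayes' theorem, P(k | x) = P(Z=k) f_k(x) / Σ_j P(Z=j) f_j(x).
Since both observations come from the same component, the likelihood for component k is f_k(x₁)·f_k(x₂).
  L_1 = [0.15] × [0.15] = 0.0225
  L_2 = [0.27] × [0.27] = 0.0729
  L_3 = [0.18] × [0.18] = 0.0324
  L_4 = [0.14] × [0.14] = 0.0196
Weight by the priors:
  P(Z=1)·L_1 = 0.43 × 0.0225 = 0.009675
  P(Z=2)·L_2 = 0.11 × 0.0729 = 0.008019
  P(Z=3)·L_3 = 0.35 × 0.0324 = 0.01134
  P(Z=4)·L_4 = 0.11 × 0.0196 = 0.002156
Normaliser: 0.009675 + 0.008019 + 0.01134 + 0.002156 = 0.03119
So the posterior for Segment 4 is 0.002156 / 0.03119 ≈ 0.0691.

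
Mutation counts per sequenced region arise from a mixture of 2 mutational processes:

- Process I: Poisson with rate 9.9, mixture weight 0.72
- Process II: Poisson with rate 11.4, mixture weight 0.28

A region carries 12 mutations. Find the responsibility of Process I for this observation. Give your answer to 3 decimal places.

Posterior ∝ prior × likelihood, so P(k | x) ∝ π_k f_k(x); normalise over all components.
Evaluate each component's likelihood at the observed value:
  p_I = 0.0928475
  p_II = 0.112607
Weight by the priors:
  π_I·p_I = 0.72 × 0.0928475 = 0.0668502
  π_II·p_II = 0.28 × 0.112607 = 0.0315299
Marginal: 0.0668502 + 0.0315299 = 0.09838
So the posterior for Process I is 0.0668502 / 0.09838 ≈ 0.680.

0.680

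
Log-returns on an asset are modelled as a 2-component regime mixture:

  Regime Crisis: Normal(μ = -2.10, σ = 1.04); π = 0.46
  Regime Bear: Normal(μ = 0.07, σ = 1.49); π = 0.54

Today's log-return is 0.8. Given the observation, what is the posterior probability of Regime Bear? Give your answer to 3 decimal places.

0.973

Posterior ∝ prior × likelihood, so P(k | x) ∝ P(Z=k) f_k(x); normalise over all components.
Component likelihoods at x = 0.8:
  L_Crisis = (1/(1.04·√(2π)))·exp(−(0.8−-2.10)²/(2·1.04²)) = 0.383598·exp(-3.88776) = 0.0078604
  L_Bear = (1/(1.49·√(2π)))·exp(−(0.8−0.07)²/(2·1.49²)) = 0.267746·exp(-0.12002) = 0.237466
Multiply by the mixture weights:
  P(Z=Crisis)·L_Crisis = 0.46 × 0.0078604 = 0.00361578
  P(Z=Bear)·L_Bear = 0.54 × 0.237466 = 0.128232
Denominator: 0.00361578 + 0.128232 = 0.131847
Responsibility of Regime Bear: 0.128232 / 0.131847 ≈ 0.973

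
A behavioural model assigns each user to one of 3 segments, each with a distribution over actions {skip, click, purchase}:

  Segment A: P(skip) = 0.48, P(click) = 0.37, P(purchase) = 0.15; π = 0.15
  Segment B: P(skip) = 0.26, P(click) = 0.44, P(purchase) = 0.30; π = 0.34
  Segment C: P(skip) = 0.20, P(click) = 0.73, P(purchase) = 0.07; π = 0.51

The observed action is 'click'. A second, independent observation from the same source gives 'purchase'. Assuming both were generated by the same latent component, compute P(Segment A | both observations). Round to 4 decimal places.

0.1050

The responsibility of component k is P(Z=k) f_k(x) divided by Σ_j P(Z=j) f_j(x).
Since both observations come from the same component, the likelihood for component k is f_k(x₁)·f_k(x₂).
  p_A = [0.37] × [0.15] = 0.0555
  p_B = [0.44] × [0.3] = 0.132
  p_C = [0.73] × [0.07] = 0.0511
Multiply by the mixture weights:
  P(Z=A)·p_A = 0.15 × 0.0555 = 0.008325
  P(Z=B)·p_B = 0.34 × 0.132 = 0.04488
  P(Z=C)·p_C = 0.51 × 0.0511 = 0.026061
Normaliser: 0.008325 + 0.04488 + 0.026061 = 0.079266
So the posterior for Segment A is 0.008325 / 0.079266 ≈ 0.1050.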